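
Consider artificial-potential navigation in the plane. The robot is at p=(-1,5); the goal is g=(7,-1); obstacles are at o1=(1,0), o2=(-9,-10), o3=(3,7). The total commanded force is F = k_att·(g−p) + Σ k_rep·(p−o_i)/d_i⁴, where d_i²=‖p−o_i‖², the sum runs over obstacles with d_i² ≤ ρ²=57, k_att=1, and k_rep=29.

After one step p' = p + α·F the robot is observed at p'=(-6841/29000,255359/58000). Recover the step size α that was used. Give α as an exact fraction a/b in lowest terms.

α = 1/10

F_att = 1·(g−p) = 1·(8,-6) = (8.0000,-6.0000)
o1: d²=29 ≤ ρ²=57; F_rep = 29·(-2,5)/29² = (-0.0690,0.1724)
o2: d²=289 > ρ²=57 → inactive
o3: d²=20 ≤ ρ²=57; F_rep = 29·(-4,-2)/20² = (-0.2900,-0.1450)
F = F_att + ΣF_rep = (7.6410,-5.9726)
Δp = p'−p = (0.7641,-0.5973); α = Δx/Fx = (22159/29000) / (22159/2900) = 1/10
check: Δy/Fy = (-34641/58000) / (-34641/5800) = 1/10 ✓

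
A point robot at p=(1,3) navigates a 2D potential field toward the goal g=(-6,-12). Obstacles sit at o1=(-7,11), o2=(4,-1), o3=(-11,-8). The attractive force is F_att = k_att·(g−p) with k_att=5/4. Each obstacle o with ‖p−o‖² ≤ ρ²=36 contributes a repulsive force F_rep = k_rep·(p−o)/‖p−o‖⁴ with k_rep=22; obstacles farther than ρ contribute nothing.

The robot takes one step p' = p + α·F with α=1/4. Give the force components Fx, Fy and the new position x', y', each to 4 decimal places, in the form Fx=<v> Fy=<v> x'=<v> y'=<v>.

F_att = 5/4·(g−p) = 5/4·(-7,-15) = (-8.7500,-18.7500)
o1: d²=128 > ρ²=36 → inactive
o2: d²=25 ≤ ρ²=36; F_rep = 22·(-3,4)/25² = (-0.1056,0.1408)
o3: d²=265 > ρ²=36 → inactive
F = F_att + ΣF_rep = (-8.8556,-18.6092)
p' = p + 1/4·F = (-1.2139,-1.6523)

Fx=-8.8556 Fy=-18.6092 x'=-1.2139 y'=-1.6523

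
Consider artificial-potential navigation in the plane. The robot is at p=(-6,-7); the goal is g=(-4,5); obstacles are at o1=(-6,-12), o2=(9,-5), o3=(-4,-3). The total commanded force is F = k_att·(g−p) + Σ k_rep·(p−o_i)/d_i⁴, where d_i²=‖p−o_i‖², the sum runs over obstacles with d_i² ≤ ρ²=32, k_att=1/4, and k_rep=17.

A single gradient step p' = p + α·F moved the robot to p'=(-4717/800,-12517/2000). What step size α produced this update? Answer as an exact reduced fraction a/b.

F_att = 1/4·(g−p) = 1/4·(2,12) = (0.5000,3.0000)
o1: d²=25 ≤ ρ²=32; F_rep = 17·(0,5)/25² = (0.0000,0.1360)
o2: d²=229 > ρ²=32 → inactive
o3: d²=20 ≤ ρ²=32; F_rep = 17·(-2,-4)/20² = (-0.0850,-0.1700)
F = F_att + ΣF_rep = (0.4150,2.9660)
Δp = p'−p = (0.1037,0.7415); α = Δx/Fx = (83/800) / (83/200) = 1/4
check: Δy/Fy = (1483/2000) / (1483/500) = 1/4 ✓

α = 1/4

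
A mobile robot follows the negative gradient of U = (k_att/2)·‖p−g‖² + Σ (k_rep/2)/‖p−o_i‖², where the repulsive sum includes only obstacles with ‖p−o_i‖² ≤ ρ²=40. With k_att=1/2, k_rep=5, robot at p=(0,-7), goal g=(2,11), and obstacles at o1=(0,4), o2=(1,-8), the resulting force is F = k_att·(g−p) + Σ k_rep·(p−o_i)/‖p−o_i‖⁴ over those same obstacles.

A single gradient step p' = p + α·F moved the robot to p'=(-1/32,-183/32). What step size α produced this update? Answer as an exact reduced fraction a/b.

F_att = 1/2·(g−p) = 1/2·(2,18) = (1.0000,9.0000)
o1: d²=121 > ρ²=40 → inactive
o2: d²=2 ≤ ρ²=40; F_rep = 5·(-1,1)/2² = (-1.2500,1.2500)
F = F_att + ΣF_rep = (-0.2500,10.2500)
Δp = p'−p = (-0.0312,1.2812); α = Δx/Fx = (-1/32) / (-1/4) = 1/8
check: Δy/Fy = (41/32) / (41/4) = 1/8 ✓

α = 1/8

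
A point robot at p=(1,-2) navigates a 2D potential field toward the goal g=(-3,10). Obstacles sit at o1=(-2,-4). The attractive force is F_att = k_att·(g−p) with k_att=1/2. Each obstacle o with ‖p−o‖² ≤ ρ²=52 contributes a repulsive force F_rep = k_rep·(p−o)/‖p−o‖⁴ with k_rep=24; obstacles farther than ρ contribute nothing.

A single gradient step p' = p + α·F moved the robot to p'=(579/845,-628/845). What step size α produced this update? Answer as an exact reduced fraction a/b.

F_att = 1/2·(g−p) = 1/2·(-4,12) = (-2.0000,6.0000)
o1: d²=13 ≤ ρ²=52; F_rep = 24·(3,2)/13² = (0.4260,0.2840)
F = F_att + ΣF_rep = (-1.5740,6.2840)
Δp = p'−p = (-0.3148,1.2568); α = Δx/Fx = (-266/845) / (-266/169) = 1/5
check: Δy/Fy = (1062/845) / (1062/169) = 1/5 ✓

α = 1/5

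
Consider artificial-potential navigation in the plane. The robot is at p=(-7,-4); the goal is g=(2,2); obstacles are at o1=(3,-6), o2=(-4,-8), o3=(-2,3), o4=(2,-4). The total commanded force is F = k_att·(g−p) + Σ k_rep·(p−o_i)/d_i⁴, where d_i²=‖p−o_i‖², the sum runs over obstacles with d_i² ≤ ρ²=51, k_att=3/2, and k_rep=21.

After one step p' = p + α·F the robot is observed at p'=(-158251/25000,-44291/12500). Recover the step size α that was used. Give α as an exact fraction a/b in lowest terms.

α = 1/20

F_att = 3/2·(g−p) = 3/2·(9,6) = (13.5000,9.0000)
o1: d²=104 > ρ²=51 → inactive
o2: d²=25 ≤ ρ²=51; F_rep = 21·(-3,4)/25² = (-0.1008,0.1344)
o3: d²=74 > ρ²=51 → inactive
o4: d²=81 > ρ²=51 → inactive
F = F_att + ΣF_rep = (13.3992,9.1344)
Δp = p'−p = (0.6700,0.4567); α = Δx/Fx = (16749/25000) / (16749/1250) = 1/20
check: Δy/Fy = (5709/12500) / (5709/625) = 1/20 ✓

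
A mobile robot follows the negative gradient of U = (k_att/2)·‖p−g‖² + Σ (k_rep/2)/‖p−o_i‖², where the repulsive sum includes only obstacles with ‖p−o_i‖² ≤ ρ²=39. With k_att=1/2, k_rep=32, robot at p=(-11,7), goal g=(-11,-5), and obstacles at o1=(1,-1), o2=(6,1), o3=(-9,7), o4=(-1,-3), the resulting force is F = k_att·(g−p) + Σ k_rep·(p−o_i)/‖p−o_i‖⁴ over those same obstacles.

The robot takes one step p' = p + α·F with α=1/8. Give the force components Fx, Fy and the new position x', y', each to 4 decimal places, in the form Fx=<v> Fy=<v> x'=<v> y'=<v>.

F_att = 1/2·(g−p) = 1/2·(0,-12) = (0.0000,-6.0000)
o1: d²=208 > ρ²=39 → inactive
o2: d²=325 > ρ²=39 → inactive
o3: d²=4 ≤ ρ²=39; F_rep = 32·(-2,0)/4² = (-4.0000,0.0000)
o4: d²=200 > ρ²=39 → inactive
F = F_att + ΣF_rep = (-4.0000,-6.0000)
p' = p + 1/8·F = (-11.5000,6.2500)

Fx=-4.0000 Fy=-6.0000 x'=-11.5000 y'=6.2500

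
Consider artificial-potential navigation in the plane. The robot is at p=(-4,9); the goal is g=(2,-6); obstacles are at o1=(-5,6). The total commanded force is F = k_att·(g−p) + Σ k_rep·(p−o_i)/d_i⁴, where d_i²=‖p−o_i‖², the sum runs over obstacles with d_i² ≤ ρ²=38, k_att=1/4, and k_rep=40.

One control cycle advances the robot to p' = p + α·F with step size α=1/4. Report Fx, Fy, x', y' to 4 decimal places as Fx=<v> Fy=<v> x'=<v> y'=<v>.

F_att = 1/4·(g−p) = 1/4·(6,-15) = (1.5000,-3.7500)
o1: d²=10 ≤ ρ²=38; F_rep = 40·(1,3)/10² = (0.4000,1.2000)
F = F_att + ΣF_rep = (1.9000,-2.5500)
p' = p + 1/4·F = (-3.5250,8.3625)

Fx=1.9000 Fy=-2.5500 x'=-3.5250 y'=8.3625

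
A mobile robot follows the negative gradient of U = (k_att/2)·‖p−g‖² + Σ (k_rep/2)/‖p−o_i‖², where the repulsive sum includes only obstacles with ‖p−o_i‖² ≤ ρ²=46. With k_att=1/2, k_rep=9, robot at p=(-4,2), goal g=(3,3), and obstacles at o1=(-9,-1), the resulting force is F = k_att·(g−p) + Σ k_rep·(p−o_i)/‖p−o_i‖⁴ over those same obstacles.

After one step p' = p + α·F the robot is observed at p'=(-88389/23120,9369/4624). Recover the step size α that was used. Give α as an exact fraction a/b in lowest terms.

F_att = 1/2·(g−p) = 1/2·(7,1) = (3.5000,0.5000)
o1: d²=34 ≤ ρ²=46; F_rep = 9·(5,3)/34² = (0.0389,0.0234)
F = F_att + ΣF_rep = (3.5389,0.5234)
Δp = p'−p = (0.1769,0.0262); α = Δx/Fx = (4091/23120) / (4091/1156) = 1/20
check: Δy/Fy = (121/4624) / (605/1156) = 1/20 ✓

α = 1/20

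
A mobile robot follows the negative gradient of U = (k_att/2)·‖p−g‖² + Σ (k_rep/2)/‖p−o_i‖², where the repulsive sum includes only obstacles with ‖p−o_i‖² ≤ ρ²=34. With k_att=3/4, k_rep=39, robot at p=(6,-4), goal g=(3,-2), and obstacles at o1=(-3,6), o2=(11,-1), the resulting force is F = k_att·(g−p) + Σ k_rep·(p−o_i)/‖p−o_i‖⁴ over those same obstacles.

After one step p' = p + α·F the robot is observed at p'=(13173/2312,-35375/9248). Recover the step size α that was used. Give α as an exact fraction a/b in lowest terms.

α = 1/8

F_att = 3/4·(g−p) = 3/4·(-3,2) = (-2.2500,1.5000)
o1: d²=181 > ρ²=34 → inactive
o2: d²=34 ≤ ρ²=34; F_rep = 39·(-5,-3)/34² = (-0.1687,-0.1012)
F = F_att + ΣF_rep = (-2.4187,1.3988)
Δp = p'−p = (-0.3023,0.1748); α = Δx/Fx = (-699/2312) / (-699/289) = 1/8
check: Δy/Fy = (1617/9248) / (1617/1156) = 1/8 ✓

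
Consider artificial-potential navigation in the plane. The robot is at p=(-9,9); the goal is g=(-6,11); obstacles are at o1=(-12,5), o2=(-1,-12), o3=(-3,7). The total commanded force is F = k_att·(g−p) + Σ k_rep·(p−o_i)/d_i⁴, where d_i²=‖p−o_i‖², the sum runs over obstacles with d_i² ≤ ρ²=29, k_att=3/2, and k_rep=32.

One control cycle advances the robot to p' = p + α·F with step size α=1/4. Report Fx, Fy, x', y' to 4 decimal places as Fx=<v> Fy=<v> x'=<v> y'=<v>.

Fx=4.6536 Fy=3.2048 x'=-7.8366 y'=9.8012

F_att = 3/2·(g−p) = 3/2·(3,2) = (4.5000,3.0000)
o1: d²=25 ≤ ρ²=29; F_rep = 32·(3,4)/25² = (0.1536,0.2048)
o2: d²=505 > ρ²=29 → inactive
o3: d²=40 > ρ²=29 → inactive
F = F_att + ΣF_rep = (4.6536,3.2048)
p' = p + 1/4·F = (-7.8366,9.8012)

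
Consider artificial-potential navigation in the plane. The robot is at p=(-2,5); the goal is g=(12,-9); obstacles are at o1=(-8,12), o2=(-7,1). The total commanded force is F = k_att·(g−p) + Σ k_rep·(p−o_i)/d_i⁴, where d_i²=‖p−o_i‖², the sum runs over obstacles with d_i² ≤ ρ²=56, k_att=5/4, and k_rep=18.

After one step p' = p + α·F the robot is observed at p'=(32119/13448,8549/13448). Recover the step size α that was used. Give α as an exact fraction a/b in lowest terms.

F_att = 5/4·(g−p) = 5/4·(14,-14) = (17.5000,-17.5000)
o1: d²=85 > ρ²=56 → inactive
o2: d²=41 ≤ ρ²=56; F_rep = 18·(5,4)/41² = (0.0535,0.0428)
F = F_att + ΣF_rep = (17.5535,-17.4572)
Δp = p'−p = (4.3884,-4.3643); α = Δx/Fx = (59015/13448) / (59015/3362) = 1/4
check: Δy/Fy = (-58691/13448) / (-58691/3362) = 1/4 ✓

α = 1/4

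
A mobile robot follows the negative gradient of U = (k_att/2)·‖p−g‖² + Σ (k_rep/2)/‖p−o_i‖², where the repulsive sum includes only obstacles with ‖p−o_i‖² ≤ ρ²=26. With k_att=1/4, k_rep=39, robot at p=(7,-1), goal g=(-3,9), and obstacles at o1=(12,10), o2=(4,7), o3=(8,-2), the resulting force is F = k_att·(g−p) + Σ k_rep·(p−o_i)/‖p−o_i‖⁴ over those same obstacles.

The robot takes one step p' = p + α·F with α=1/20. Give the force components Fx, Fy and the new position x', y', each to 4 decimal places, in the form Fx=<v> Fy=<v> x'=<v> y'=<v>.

F_att = 1/4·(g−p) = 1/4·(-10,10) = (-2.5000,2.5000)
o1: d²=146 > ρ²=26 → inactive
o2: d²=73 > ρ²=26 → inactive
o3: d²=2 ≤ ρ²=26; F_rep = 39·(-1,1)/2² = (-9.7500,9.7500)
F = F_att + ΣF_rep = (-12.2500,12.2500)
p' = p + 1/20·F = (6.3875,-0.3875)

Fx=-12.2500 Fy=12.2500 x'=6.3875 y'=-0.3875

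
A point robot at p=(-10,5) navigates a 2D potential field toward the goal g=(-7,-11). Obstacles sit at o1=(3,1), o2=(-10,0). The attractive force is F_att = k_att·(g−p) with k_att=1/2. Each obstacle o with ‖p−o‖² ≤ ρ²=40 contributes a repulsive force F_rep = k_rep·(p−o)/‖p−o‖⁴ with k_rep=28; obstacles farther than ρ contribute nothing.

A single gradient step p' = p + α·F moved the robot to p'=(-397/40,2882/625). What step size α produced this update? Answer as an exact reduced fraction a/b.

α = 1/20

F_att = 1/2·(g−p) = 1/2·(3,-16) = (1.5000,-8.0000)
o1: d²=185 > ρ²=40 → inactive
o2: d²=25 ≤ ρ²=40; F_rep = 28·(0,5)/25² = (0.0000,0.2240)
F = F_att + ΣF_rep = (1.5000,-7.7760)
Δp = p'−p = (0.0750,-0.3888); α = Δx/Fx = (3/40) / (3/2) = 1/20
check: Δy/Fy = (-243/625) / (-972/125) = 1/20 ✓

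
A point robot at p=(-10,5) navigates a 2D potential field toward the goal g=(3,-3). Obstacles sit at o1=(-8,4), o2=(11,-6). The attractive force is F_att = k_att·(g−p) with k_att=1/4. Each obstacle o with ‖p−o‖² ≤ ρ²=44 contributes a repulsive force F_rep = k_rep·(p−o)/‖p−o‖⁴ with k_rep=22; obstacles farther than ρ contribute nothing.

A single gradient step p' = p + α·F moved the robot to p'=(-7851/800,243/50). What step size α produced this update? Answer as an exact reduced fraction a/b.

α = 1/8

F_att = 1/4·(g−p) = 1/4·(13,-8) = (3.2500,-2.0000)
o1: d²=5 ≤ ρ²=44; F_rep = 22·(-2,1)/5² = (-1.7600,0.8800)
o2: d²=562 > ρ²=44 → inactive
F = F_att + ΣF_rep = (1.4900,-1.1200)
Δp = p'−p = (0.1862,-0.1400); α = Δx/Fx = (149/800) / (149/100) = 1/8
check: Δy/Fy = (-7/50) / (-28/25) = 1/8 ✓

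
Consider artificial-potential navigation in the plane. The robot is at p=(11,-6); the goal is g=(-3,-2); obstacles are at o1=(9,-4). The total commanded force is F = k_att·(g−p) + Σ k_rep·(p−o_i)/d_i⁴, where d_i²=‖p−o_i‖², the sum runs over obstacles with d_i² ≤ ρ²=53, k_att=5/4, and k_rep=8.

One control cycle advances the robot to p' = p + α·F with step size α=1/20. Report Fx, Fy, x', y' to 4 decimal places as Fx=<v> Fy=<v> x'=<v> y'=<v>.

Fx=-17.2500 Fy=4.7500 x'=10.1375 y'=-5.7625

F_att = 5/4·(g−p) = 5/4·(-14,4) = (-17.5000,5.0000)
o1: d²=8 ≤ ρ²=53; F_rep = 8·(2,-2)/8² = (0.2500,-0.2500)
F = F_att + ΣF_rep = (-17.2500,4.7500)
p' = p + 1/20·F = (10.1375,-5.7625)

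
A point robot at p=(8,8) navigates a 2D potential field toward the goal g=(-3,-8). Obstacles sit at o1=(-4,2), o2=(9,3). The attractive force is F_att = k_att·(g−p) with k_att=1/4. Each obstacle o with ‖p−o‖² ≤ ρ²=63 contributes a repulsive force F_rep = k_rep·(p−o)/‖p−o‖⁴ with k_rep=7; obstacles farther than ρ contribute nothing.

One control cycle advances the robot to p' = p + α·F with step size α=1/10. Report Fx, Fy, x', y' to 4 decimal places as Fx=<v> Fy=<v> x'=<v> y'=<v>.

Fx=-2.7604 Fy=-3.9482 x'=7.7240 y'=7.6052

F_att = 1/4·(g−p) = 1/4·(-11,-16) = (-2.7500,-4.0000)
o1: d²=180 > ρ²=63 → inactive
o2: d²=26 ≤ ρ²=63; F_rep = 7·(-1,5)/26² = (-0.0104,0.0518)
F = F_att + ΣF_rep = (-2.7604,-3.9482)
p' = p + 1/10·F = (7.7240,7.6052)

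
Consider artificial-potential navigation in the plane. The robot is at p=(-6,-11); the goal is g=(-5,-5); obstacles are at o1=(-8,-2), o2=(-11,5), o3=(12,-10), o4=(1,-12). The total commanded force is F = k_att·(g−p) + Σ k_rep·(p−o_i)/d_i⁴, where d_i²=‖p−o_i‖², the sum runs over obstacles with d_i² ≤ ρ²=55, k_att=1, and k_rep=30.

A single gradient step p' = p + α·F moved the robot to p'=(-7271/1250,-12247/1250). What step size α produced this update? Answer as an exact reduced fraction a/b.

α = 1/5

F_att = 1·(g−p) = 1·(1,6) = (1.0000,6.0000)
o1: d²=85 > ρ²=55 → inactive
o2: d²=281 > ρ²=55 → inactive
o3: d²=325 > ρ²=55 → inactive
o4: d²=50 ≤ ρ²=55; F_rep = 30·(-7,1)/50² = (-0.0840,0.0120)
F = F_att + ΣF_rep = (0.9160,6.0120)
Δp = p'−p = (0.1832,1.2024); α = Δx/Fx = (229/1250) / (229/250) = 1/5
check: Δy/Fy = (1503/1250) / (1503/250) = 1/5 ✓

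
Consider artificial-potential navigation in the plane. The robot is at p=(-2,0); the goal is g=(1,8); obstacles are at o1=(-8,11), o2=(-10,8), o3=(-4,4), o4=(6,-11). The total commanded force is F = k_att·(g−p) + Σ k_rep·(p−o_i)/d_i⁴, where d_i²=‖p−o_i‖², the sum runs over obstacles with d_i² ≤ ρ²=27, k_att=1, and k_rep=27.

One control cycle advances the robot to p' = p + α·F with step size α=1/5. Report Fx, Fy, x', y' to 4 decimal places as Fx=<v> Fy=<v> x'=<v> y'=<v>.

F_att = 1·(g−p) = 1·(3,8) = (3.0000,8.0000)
o1: d²=157 > ρ²=27 → inactive
o2: d²=128 > ρ²=27 → inactive
o3: d²=20 ≤ ρ²=27; F_rep = 27·(2,-4)/20² = (0.1350,-0.2700)
o4: d²=185 > ρ²=27 → inactive
F = F_att + ΣF_rep = (3.1350,7.7300)
p' = p + 1/5·F = (-1.3730,1.5460)

Fx=3.1350 Fy=7.7300 x'=-1.3730 y'=1.5460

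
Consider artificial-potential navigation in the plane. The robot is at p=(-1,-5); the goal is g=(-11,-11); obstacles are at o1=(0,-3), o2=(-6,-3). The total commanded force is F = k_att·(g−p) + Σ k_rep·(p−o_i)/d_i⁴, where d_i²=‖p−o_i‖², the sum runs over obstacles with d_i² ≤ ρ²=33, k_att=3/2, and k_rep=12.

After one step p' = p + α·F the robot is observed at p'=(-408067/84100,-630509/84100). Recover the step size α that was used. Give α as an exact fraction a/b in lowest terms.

α = 1/4

F_att = 3/2·(g−p) = 3/2·(-10,-6) = (-15.0000,-9.0000)
o1: d²=5 ≤ ρ²=33; F_rep = 12·(-1,-2)/5² = (-0.4800,-0.9600)
o2: d²=29 ≤ ρ²=33; F_rep = 12·(5,-2)/29² = (0.0713,-0.0285)
F = F_att + ΣF_rep = (-15.4087,-9.9885)
Δp = p'−p = (-3.8522,-2.4971); α = Δx/Fx = (-323967/84100) / (-323967/21025) = 1/4
check: Δy/Fy = (-210009/84100) / (-210009/21025) = 1/4 ✓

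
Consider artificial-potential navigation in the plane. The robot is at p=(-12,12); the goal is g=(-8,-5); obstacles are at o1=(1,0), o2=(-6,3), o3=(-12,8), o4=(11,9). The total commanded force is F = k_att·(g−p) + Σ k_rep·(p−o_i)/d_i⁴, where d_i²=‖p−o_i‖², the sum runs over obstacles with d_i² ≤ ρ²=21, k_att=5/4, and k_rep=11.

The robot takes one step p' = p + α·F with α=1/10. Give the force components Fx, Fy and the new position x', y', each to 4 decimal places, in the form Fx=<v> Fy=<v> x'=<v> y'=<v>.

F_att = 5/4·(g−p) = 5/4·(4,-17) = (5.0000,-21.2500)
o1: d²=313 > ρ²=21 → inactive
o2: d²=117 > ρ²=21 → inactive
o3: d²=16 ≤ ρ²=21; F_rep = 11·(0,4)/16² = (0.0000,0.1719)
o4: d²=538 > ρ²=21 → inactive
F = F_att + ΣF_rep = (5.0000,-21.0781)
p' = p + 1/10·F = (-11.5000,9.8922)

Fx=5.0000 Fy=-21.0781 x'=-11.5000 y'=9.8922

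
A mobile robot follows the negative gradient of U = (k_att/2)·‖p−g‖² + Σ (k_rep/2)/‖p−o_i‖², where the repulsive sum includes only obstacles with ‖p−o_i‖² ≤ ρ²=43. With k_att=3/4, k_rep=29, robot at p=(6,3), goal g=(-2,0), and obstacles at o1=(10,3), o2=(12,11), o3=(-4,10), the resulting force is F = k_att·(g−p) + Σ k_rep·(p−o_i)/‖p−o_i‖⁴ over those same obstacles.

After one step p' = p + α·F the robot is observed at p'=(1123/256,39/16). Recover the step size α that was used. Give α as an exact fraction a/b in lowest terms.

F_att = 3/4·(g−p) = 3/4·(-8,-3) = (-6.0000,-2.2500)
o1: d²=16 ≤ ρ²=43; F_rep = 29·(-4,0)/16² = (-0.4531,0.0000)
o2: d²=100 > ρ²=43 → inactive
o3: d²=149 > ρ²=43 → inactive
F = F_att + ΣF_rep = (-6.4531,-2.2500)
Δp = p'−p = (-1.6133,-0.5625); α = Δx/Fx = (-413/256) / (-413/64) = 1/4
check: Δy/Fy = (-9/16) / (-9/4) = 1/4 ✓

α = 1/4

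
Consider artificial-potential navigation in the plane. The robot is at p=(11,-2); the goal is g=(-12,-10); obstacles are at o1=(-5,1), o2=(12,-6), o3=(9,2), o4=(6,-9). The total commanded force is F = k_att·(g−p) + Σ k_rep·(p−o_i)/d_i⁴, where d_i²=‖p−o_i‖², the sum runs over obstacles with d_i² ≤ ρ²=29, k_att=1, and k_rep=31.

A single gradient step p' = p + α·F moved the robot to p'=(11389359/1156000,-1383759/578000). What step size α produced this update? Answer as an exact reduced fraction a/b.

α = 1/20

F_att = 1·(g−p) = 1·(-23,-8) = (-23.0000,-8.0000)
o1: d²=265 > ρ²=29 → inactive
o2: d²=17 ≤ ρ²=29; F_rep = 31·(-1,4)/17² = (-0.1073,0.4291)
o3: d²=20 ≤ ρ²=29; F_rep = 31·(2,-4)/20² = (0.1550,-0.3100)
o4: d²=74 > ρ²=29 → inactive
F = F_att + ΣF_rep = (-22.9523,-7.8809)
Δp = p'−p = (-1.1476,-0.3940); α = Δx/Fx = (-1326641/1156000) / (-1326641/57800) = 1/20
check: Δy/Fy = (-227759/578000) / (-227759/28900) = 1/20 ✓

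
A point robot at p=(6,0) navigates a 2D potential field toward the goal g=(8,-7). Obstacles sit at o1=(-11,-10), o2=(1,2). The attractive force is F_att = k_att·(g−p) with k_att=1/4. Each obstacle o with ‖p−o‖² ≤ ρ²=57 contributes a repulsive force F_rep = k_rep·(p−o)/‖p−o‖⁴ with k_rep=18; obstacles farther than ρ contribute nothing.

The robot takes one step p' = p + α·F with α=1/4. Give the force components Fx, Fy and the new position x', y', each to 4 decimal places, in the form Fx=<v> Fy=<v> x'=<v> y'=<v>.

Fx=0.6070 Fy=-1.7928 x'=6.1518 y'=-0.4482

F_att = 1/4·(g−p) = 1/4·(2,-7) = (0.5000,-1.7500)
o1: d²=389 > ρ²=57 → inactive
o2: d²=29 ≤ ρ²=57; F_rep = 18·(5,-2)/29² = (0.1070,-0.0428)
F = F_att + ΣF_rep = (0.6070,-1.7928)
p' = p + 1/4·F = (6.1518,-0.4482)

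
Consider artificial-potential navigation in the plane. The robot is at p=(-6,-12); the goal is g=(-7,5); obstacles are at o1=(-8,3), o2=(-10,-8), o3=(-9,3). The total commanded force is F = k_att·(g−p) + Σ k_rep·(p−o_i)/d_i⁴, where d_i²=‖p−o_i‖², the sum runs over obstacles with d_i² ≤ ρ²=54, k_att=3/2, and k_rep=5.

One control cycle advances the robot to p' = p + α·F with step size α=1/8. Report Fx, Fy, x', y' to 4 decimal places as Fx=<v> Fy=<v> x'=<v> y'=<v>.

Fx=-1.4805 Fy=25.4805 x'=-6.1851 y'=-8.8149

F_att = 3/2·(g−p) = 3/2·(-1,17) = (-1.5000,25.5000)
o1: d²=229 > ρ²=54 → inactive
o2: d²=32 ≤ ρ²=54; F_rep = 5·(4,-4)/32² = (0.0195,-0.0195)
o3: d²=234 > ρ²=54 → inactive
F = F_att + ΣF_rep = (-1.4805,25.4805)
p' = p + 1/8·F = (-6.1851,-8.8149)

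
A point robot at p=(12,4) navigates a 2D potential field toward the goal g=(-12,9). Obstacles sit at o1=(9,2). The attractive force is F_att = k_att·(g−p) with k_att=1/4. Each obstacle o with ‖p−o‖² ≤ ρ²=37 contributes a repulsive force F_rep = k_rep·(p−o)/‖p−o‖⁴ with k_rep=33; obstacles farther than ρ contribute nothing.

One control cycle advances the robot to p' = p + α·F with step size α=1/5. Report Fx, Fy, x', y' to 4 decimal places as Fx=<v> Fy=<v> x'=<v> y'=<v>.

Fx=-5.4142 Fy=1.6405 x'=10.9172 y'=4.3281

F_att = 1/4·(g−p) = 1/4·(-24,5) = (-6.0000,1.2500)
o1: d²=13 ≤ ρ²=37; F_rep = 33·(3,2)/13² = (0.5858,0.3905)
F = F_att + ΣF_rep = (-5.4142,1.6405)
p' = p + 1/5·F = (10.9172,4.3281)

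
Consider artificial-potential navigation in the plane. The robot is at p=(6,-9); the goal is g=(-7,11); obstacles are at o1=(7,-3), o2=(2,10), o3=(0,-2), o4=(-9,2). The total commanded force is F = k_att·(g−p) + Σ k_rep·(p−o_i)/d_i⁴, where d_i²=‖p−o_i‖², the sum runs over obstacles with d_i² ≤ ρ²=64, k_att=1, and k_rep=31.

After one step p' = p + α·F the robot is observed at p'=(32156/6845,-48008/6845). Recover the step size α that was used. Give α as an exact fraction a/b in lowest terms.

α = 1/10

F_att = 1·(g−p) = 1·(-13,20) = (-13.0000,20.0000)
o1: d²=37 ≤ ρ²=64; F_rep = 31·(-1,-6)/37² = (-0.0226,-0.1359)
o2: d²=377 > ρ²=64 → inactive
o3: d²=85 > ρ²=64 → inactive
o4: d²=346 > ρ²=64 → inactive
F = F_att + ΣF_rep = (-13.0226,19.8641)
Δp = p'−p = (-1.3023,1.9864); α = Δx/Fx = (-8914/6845) / (-17828/1369) = 1/10
check: Δy/Fy = (13597/6845) / (27194/1369) = 1/10 ✓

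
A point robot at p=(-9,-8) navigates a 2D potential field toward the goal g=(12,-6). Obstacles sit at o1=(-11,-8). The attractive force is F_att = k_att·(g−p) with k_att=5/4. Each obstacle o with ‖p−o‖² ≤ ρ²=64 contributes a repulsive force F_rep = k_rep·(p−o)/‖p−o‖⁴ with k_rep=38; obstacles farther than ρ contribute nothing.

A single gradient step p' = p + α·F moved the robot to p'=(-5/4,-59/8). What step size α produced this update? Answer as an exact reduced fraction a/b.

F_att = 5/4·(g−p) = 5/4·(21,2) = (26.2500,2.5000)
o1: d²=4 ≤ ρ²=64; F_rep = 38·(2,0)/4² = (4.7500,0.0000)
F = F_att + ΣF_rep = (31.0000,2.5000)
Δp = p'−p = (7.7500,0.6250); α = Δx/Fx = (31/4) / (31) = 1/4
check: Δy/Fy = (5/8) / (5/2) = 1/4 ✓

α = 1/4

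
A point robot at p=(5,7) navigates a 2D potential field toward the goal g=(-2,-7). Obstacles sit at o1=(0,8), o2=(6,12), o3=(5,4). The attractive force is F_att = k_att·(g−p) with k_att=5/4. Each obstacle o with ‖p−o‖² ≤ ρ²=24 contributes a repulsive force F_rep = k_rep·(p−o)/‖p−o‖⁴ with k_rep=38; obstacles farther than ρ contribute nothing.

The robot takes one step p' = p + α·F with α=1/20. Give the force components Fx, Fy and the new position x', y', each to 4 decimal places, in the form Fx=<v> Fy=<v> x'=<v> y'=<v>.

F_att = 5/4·(g−p) = 5/4·(-7,-14) = (-8.7500,-17.5000)
o1: d²=26 > ρ²=24 → inactive
o2: d²=26 > ρ²=24 → inactive
o3: d²=9 ≤ ρ²=24; F_rep = 38·(0,3)/9² = (0.0000,1.4074)
F = F_att + ΣF_rep = (-8.7500,-16.0926)
p' = p + 1/20·F = (4.5625,6.1954)

Fx=-8.7500 Fy=-16.0926 x'=4.5625 y'=6.1954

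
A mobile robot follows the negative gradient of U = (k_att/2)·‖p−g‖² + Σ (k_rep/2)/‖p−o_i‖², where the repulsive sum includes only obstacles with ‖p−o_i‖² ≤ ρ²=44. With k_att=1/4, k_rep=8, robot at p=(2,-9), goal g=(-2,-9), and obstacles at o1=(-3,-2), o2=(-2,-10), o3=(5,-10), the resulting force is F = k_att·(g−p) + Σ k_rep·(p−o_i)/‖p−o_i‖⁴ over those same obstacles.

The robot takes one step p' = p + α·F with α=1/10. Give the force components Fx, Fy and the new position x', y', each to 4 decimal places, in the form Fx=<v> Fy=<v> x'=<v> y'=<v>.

F_att = 1/4·(g−p) = 1/4·(-4,0) = (-1.0000,0.0000)
o1: d²=74 > ρ²=44 → inactive
o2: d²=17 ≤ ρ²=44; F_rep = 8·(4,1)/17² = (0.1107,0.0277)
o3: d²=10 ≤ ρ²=44; F_rep = 8·(-3,1)/10² = (-0.2400,0.0800)
F = F_att + ΣF_rep = (-1.1293,0.1077)
p' = p + 1/10·F = (1.8871,-8.9892)

Fx=-1.1293 Fy=0.1077 x'=1.8871 y'=-8.9892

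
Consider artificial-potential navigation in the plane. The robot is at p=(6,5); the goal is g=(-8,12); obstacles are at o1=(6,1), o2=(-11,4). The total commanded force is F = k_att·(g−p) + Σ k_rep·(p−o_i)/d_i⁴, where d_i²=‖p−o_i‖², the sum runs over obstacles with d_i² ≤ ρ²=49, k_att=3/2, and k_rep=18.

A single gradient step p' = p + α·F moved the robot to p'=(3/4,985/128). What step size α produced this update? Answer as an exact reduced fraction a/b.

α = 1/4

F_att = 3/2·(g−p) = 3/2·(-14,7) = (-21.0000,10.5000)
o1: d²=16 ≤ ρ²=49; F_rep = 18·(0,4)/16² = (0.0000,0.2812)
o2: d²=290 > ρ²=49 → inactive
F = F_att + ΣF_rep = (-21.0000,10.7812)
Δp = p'−p = (-5.2500,2.6953); α = Δx/Fx = (-21/4) / (-21) = 1/4
check: Δy/Fy = (345/128) / (345/32) = 1/4 ✓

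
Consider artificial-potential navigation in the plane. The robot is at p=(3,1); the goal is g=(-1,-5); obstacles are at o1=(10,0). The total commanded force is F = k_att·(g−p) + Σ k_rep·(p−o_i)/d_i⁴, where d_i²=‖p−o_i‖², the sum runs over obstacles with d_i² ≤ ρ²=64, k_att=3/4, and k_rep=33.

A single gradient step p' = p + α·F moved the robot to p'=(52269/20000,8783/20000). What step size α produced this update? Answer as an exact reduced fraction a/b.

F_att = 3/4·(g−p) = 3/4·(-4,-6) = (-3.0000,-4.5000)
o1: d²=50 ≤ ρ²=64; F_rep = 33·(-7,1)/50² = (-0.0924,0.0132)
F = F_att + ΣF_rep = (-3.0924,-4.4868)
Δp = p'−p = (-0.3866,-0.5608); α = Δx/Fx = (-7731/20000) / (-7731/2500) = 1/8
check: Δy/Fy = (-11217/20000) / (-11217/2500) = 1/8 ✓

α = 1/8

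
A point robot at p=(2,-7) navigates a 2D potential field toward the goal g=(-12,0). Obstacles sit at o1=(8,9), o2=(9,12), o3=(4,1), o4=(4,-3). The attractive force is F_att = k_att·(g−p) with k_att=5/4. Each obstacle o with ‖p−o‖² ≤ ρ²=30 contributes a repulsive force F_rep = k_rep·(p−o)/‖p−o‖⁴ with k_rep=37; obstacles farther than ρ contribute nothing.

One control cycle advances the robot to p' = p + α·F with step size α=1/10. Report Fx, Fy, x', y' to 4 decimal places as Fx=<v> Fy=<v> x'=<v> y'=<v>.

F_att = 5/4·(g−p) = 5/4·(-14,7) = (-17.5000,8.7500)
o1: d²=292 > ρ²=30 → inactive
o2: d²=410 > ρ²=30 → inactive
o3: d²=68 > ρ²=30 → inactive
o4: d²=20 ≤ ρ²=30; F_rep = 37·(-2,-4)/20² = (-0.1850,-0.3700)
F = F_att + ΣF_rep = (-17.6850,8.3800)
p' = p + 1/10·F = (0.2315,-6.1620)

Fx=-17.6850 Fy=8.3800 x'=0.2315 y'=-6.1620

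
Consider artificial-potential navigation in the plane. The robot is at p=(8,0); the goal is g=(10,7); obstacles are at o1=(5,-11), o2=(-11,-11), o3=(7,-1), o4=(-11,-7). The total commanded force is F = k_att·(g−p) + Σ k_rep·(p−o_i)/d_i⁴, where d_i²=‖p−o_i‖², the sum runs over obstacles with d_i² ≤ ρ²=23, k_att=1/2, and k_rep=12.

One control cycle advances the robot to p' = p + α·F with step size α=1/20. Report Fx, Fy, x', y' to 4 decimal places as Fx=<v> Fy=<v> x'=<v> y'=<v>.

Fx=4.0000 Fy=6.5000 x'=8.2000 y'=0.3250

F_att = 1/2·(g−p) = 1/2·(2,7) = (1.0000,3.5000)
o1: d²=130 > ρ²=23 → inactive
o2: d²=482 > ρ²=23 → inactive
o3: d²=2 ≤ ρ²=23; F_rep = 12·(1,1)/2² = (3.0000,3.0000)
o4: d²=410 > ρ²=23 → inactive
F = F_att + ΣF_rep = (4.0000,6.5000)
p' = p + 1/20·F = (8.2000,0.3250)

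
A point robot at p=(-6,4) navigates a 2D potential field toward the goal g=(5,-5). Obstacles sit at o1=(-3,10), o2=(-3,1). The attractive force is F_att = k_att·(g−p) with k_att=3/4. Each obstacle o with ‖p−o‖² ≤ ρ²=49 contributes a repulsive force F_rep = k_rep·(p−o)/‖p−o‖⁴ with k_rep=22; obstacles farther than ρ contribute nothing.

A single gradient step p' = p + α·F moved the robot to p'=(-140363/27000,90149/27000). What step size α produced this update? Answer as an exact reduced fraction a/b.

α = 1/10

F_att = 3/4·(g−p) = 3/4·(11,-9) = (8.2500,-6.7500)
o1: d²=45 ≤ ρ²=49; F_rep = 22·(-3,-6)/45² = (-0.0326,-0.0652)
o2: d²=18 ≤ ρ²=49; F_rep = 22·(-3,3)/18² = (-0.2037,0.2037)
F = F_att + ΣF_rep = (8.0137,-6.6115)
Δp = p'−p = (0.8014,-0.6611); α = Δx/Fx = (21637/27000) / (21637/2700) = 1/10
check: Δy/Fy = (-17851/27000) / (-17851/2700) = 1/10 ✓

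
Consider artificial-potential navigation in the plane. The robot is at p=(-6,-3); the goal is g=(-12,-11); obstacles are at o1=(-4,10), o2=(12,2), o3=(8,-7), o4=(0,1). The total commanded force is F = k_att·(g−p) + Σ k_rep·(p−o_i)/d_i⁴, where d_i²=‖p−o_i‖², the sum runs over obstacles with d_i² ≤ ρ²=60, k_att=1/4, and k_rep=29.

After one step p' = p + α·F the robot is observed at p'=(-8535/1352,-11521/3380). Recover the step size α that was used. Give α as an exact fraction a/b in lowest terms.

F_att = 1/4·(g−p) = 1/4·(-6,-8) = (-1.5000,-2.0000)
o1: d²=173 > ρ²=60 → inactive
o2: d²=349 > ρ²=60 → inactive
o3: d²=212 > ρ²=60 → inactive
o4: d²=52 ≤ ρ²=60; F_rep = 29·(-6,-4)/52² = (-0.0643,-0.0429)
F = F_att + ΣF_rep = (-1.5643,-2.0429)
Δp = p'−p = (-0.3129,-0.4086); α = Δx/Fx = (-423/1352) / (-2115/1352) = 1/5
check: Δy/Fy = (-1381/3380) / (-1381/676) = 1/5 ✓

α = 1/5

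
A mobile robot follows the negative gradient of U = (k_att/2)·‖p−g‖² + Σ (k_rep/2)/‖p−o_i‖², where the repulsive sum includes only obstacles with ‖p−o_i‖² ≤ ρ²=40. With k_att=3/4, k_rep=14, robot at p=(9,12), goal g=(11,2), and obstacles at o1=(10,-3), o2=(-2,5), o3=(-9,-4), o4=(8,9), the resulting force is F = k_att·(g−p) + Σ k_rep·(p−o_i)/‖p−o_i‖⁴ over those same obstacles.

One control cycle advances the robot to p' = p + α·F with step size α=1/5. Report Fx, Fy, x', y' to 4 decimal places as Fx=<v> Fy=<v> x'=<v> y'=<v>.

F_att = 3/4·(g−p) = 3/4·(2,-10) = (1.5000,-7.5000)
o1: d²=226 > ρ²=40 → inactive
o2: d²=170 > ρ²=40 → inactive
o3: d²=580 > ρ²=40 → inactive
o4: d²=10 ≤ ρ²=40; F_rep = 14·(1,3)/10² = (0.1400,0.4200)
F = F_att + ΣF_rep = (1.6400,-7.0800)
p' = p + 1/5·F = (9.3280,10.5840)

Fx=1.6400 Fy=-7.0800 x'=9.3280 y'=10.5840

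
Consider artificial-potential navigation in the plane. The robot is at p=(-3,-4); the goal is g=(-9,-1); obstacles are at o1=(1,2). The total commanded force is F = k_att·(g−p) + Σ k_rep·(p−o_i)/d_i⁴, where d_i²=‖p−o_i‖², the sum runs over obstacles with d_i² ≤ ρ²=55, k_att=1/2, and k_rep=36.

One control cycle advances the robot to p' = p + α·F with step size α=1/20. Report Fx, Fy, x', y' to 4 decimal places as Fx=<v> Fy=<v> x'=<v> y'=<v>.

Fx=-3.0533 Fy=1.4201 x'=-3.1527 y'=-3.9290

F_att = 1/2·(g−p) = 1/2·(-6,3) = (-3.0000,1.5000)
o1: d²=52 ≤ ρ²=55; F_rep = 36·(-4,-6)/52² = (-0.0533,-0.0799)
F = F_att + ΣF_rep = (-3.0533,1.4201)
p' = p + 1/20·F = (-3.1527,-3.9290)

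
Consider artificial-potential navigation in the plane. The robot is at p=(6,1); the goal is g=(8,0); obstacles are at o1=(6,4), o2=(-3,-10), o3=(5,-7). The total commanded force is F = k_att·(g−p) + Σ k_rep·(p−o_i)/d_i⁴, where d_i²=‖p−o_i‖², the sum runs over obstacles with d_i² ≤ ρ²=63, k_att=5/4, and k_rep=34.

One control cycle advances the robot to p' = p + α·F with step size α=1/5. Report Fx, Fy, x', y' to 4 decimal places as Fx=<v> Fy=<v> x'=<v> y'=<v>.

Fx=2.5000 Fy=-2.5093 x'=6.5000 y'=0.4981

F_att = 5/4·(g−p) = 5/4·(2,-1) = (2.5000,-1.2500)
o1: d²=9 ≤ ρ²=63; F_rep = 34·(0,-3)/9² = (0.0000,-1.2593)
o2: d²=202 > ρ²=63 → inactive
o3: d²=65 > ρ²=63 → inactive
F = F_att + ΣF_rep = (2.5000,-2.5093)
p' = p + 1/5·F = (6.5000,0.4981)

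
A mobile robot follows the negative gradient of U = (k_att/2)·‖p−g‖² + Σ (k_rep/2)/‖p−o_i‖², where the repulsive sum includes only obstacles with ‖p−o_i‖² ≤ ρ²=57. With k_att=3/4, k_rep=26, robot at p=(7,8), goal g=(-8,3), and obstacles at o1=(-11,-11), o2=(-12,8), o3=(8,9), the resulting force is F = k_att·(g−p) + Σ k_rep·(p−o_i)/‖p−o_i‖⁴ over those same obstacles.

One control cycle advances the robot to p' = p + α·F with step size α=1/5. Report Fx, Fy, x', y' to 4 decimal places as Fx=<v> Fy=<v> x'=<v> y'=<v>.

Fx=-17.7500 Fy=-10.2500 x'=3.4500 y'=5.9500

F_att = 3/4·(g−p) = 3/4·(-15,-5) = (-11.2500,-3.7500)
o1: d²=685 > ρ²=57 → inactive
o2: d²=361 > ρ²=57 → inactive
o3: d²=2 ≤ ρ²=57; F_rep = 26·(-1,-1)/2² = (-6.5000,-6.5000)
F = F_att + ΣF_rep = (-17.7500,-10.2500)
p' = p + 1/5·F = (3.4500,5.9500)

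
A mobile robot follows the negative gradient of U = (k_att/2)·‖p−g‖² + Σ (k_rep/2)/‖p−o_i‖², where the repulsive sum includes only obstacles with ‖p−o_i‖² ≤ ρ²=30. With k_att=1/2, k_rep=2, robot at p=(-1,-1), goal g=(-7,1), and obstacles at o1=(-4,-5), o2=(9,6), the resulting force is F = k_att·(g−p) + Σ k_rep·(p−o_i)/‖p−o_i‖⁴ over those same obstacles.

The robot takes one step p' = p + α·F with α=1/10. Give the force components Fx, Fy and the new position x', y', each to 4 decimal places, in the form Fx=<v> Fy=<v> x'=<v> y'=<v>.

F_att = 1/2·(g−p) = 1/2·(-6,2) = (-3.0000,1.0000)
o1: d²=25 ≤ ρ²=30; F_rep = 2·(3,4)/25² = (0.0096,0.0128)
o2: d²=149 > ρ²=30 → inactive
F = F_att + ΣF_rep = (-2.9904,1.0128)
p' = p + 1/10·F = (-1.2990,-0.8987)

Fx=-2.9904 Fy=1.0128 x'=-1.2990 y'=-0.8987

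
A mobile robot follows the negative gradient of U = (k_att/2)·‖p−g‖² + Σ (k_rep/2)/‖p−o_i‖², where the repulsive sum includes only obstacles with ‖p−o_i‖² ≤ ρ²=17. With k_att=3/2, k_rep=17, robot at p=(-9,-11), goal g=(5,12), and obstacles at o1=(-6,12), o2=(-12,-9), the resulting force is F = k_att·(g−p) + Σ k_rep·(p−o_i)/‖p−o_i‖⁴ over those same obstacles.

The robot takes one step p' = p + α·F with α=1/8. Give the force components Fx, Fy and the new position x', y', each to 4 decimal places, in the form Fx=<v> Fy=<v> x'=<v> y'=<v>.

F_att = 3/2·(g−p) = 3/2·(14,23) = (21.0000,34.5000)
o1: d²=538 > ρ²=17 → inactive
o2: d²=13 ≤ ρ²=17; F_rep = 17·(3,-2)/13² = (0.3018,-0.2012)
F = F_att + ΣF_rep = (21.3018,34.2988)
p' = p + 1/8·F = (-6.3373,-6.7126)

Fx=21.3018 Fy=34.2988 x'=-6.3373 y'=-6.7126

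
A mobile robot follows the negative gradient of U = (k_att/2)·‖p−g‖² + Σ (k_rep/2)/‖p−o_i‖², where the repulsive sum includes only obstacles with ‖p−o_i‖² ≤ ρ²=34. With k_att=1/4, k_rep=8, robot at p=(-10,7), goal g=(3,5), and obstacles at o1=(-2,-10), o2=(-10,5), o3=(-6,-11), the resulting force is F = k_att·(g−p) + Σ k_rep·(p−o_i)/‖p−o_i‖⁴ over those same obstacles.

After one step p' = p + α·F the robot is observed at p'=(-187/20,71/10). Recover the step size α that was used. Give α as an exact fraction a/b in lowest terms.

α = 1/5

F_att = 1/4·(g−p) = 1/4·(13,-2) = (3.2500,-0.5000)
o1: d²=353 > ρ²=34 → inactive
o2: d²=4 ≤ ρ²=34; F_rep = 8·(0,2)/4² = (0.0000,1.0000)
o3: d²=340 > ρ²=34 → inactive
F = F_att + ΣF_rep = (3.2500,0.5000)
Δp = p'−p = (0.6500,0.1000); α = Δx/Fx = (13/20) / (13/4) = 1/5
check: Δy/Fy = (1/10) / (1/2) = 1/5 ✓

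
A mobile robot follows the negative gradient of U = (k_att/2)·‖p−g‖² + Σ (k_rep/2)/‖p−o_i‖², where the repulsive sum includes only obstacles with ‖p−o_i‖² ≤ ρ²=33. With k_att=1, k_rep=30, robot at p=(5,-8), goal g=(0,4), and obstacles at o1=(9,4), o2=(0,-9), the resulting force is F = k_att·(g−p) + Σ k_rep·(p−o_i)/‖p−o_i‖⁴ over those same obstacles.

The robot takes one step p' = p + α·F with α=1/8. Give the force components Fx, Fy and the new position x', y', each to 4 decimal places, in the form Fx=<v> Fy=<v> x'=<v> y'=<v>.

F_att = 1·(g−p) = 1·(-5,12) = (-5.0000,12.0000)
o1: d²=160 > ρ²=33 → inactive
o2: d²=26 ≤ ρ²=33; F_rep = 30·(5,1)/26² = (0.2219,0.0444)
F = F_att + ΣF_rep = (-4.7781,12.0444)
p' = p + 1/8·F = (4.4027,-6.4945)

Fx=-4.7781 Fy=12.0444 x'=4.4027 y'=-6.4945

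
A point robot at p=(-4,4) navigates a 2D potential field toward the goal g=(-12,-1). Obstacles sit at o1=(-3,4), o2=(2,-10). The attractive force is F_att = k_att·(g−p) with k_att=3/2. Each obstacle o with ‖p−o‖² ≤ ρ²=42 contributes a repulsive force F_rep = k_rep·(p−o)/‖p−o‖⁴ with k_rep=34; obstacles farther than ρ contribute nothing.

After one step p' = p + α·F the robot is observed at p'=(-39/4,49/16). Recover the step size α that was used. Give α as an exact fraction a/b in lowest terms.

α = 1/8

F_att = 3/2·(g−p) = 3/2·(-8,-5) = (-12.0000,-7.5000)
o1: d²=1 ≤ ρ²=42; F_rep = 34·(-1,0)/1² = (-34.0000,0.0000)
o2: d²=232 > ρ²=42 → inactive
F = F_att + ΣF_rep = (-46.0000,-7.5000)
Δp = p'−p = (-5.7500,-0.9375); α = Δx/Fx = (-23/4) / (-46) = 1/8
check: Δy/Fy = (-15/16) / (-15/2) = 1/8 ✓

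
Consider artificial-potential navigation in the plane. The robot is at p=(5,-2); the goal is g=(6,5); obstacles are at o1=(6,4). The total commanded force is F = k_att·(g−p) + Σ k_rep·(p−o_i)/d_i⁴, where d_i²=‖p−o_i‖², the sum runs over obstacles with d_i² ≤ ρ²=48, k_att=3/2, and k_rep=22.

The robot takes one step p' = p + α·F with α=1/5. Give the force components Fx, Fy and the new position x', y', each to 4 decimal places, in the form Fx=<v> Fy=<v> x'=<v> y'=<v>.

Fx=1.4839 Fy=10.4036 x'=5.2968 y'=0.0807

F_att = 3/2·(g−p) = 3/2·(1,7) = (1.5000,10.5000)
o1: d²=37 ≤ ρ²=48; F_rep = 22·(-1,-6)/37² = (-0.0161,-0.0964)
F = F_att + ΣF_rep = (1.4839,10.4036)
p' = p + 1/5·F = (5.2968,0.0807)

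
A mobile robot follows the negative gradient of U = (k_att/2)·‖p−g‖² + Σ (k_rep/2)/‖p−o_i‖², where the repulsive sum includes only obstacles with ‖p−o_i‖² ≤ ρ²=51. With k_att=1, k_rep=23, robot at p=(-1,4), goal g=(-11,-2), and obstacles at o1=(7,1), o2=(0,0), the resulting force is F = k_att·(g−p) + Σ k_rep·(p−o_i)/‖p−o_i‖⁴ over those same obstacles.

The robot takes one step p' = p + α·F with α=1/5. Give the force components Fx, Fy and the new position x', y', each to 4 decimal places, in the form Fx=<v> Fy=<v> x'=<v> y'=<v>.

F_att = 1·(g−p) = 1·(-10,-6) = (-10.0000,-6.0000)
o1: d²=73 > ρ²=51 → inactive
o2: d²=17 ≤ ρ²=51; F_rep = 23·(-1,4)/17² = (-0.0796,0.3183)
F = F_att + ΣF_rep = (-10.0796,-5.6817)
p' = p + 1/5·F = (-3.0159,2.8637)

Fx=-10.0796 Fy=-5.6817 x'=-3.0159 y'=2.8637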